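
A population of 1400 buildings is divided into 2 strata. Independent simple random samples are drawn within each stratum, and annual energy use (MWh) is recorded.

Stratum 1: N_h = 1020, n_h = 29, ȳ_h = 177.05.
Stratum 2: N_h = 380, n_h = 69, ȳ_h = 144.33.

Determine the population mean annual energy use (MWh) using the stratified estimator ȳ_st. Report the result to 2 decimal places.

ȳ_st ≈ 168.17

N = Σ N_h = 1400. Stratum weights W_h = N_h/N.
ȳ_st = (1020·177.05 + 380·144.33) / 1400 = 168.1689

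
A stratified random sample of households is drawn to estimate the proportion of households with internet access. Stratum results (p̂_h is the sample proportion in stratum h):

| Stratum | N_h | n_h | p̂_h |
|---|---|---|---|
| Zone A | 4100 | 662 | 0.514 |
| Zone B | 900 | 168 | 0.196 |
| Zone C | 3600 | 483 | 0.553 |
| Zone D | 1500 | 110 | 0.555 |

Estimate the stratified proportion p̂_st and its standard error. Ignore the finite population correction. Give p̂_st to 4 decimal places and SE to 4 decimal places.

p̂_st ≈ 0.5057, SE ≈ 0.0136

N = 10100; stratum weights W_h = N_h/N.
p̂_st = Σ W_h p̂_h = (4100·0.514 + 900·0.196 + 3600·0.553 + 1500·0.555)/10100 = 0.50565
V̂(p̂_st) = Σ W_h² p̂_h(1−p̂_h)/(n_h−1):
  stratum Zone A: (4100/10100)²·0.514·0.486/661 = 6.22763e-05
  stratum Zone B: (900/10100)²·0.196·0.804/167 = 7.49269e-06
  stratum Zone C: (3600/10100)²·0.553·0.447/482 = 6.5155e-05
  stratum Zone D: (1500/10100)²·0.555·0.445/109 = 4.99765e-05
V̂(p̂_st) = 0.000184901; SE = √V̂ = 0.0135978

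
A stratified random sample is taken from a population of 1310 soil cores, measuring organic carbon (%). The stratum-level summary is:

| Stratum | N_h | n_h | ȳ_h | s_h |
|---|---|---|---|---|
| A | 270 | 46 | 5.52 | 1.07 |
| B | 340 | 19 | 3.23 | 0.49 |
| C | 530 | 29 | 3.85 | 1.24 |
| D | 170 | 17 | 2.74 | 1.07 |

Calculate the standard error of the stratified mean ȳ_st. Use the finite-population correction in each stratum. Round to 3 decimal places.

V̂(ȳ_st) = Σ W_h² (1 − n_h/N_h) s_h²/n_h, with W_h = N_h/N and N = 1310:
  stratum A: (270/1310)²·(1 − 46/270)·1.07²/46 = 0.00087716
  stratum B: (340/1310)²·(1 − 19/340)·0.49²/19 = 0.000803674
  stratum C: (530/1310)²·(1 − 29/530)·1.24²/29 = 0.00820382
  stratum D: (170/1310)²·(1 − 17/170)·1.07²/17 = 0.00102074
V̂(ȳ_st) = 0.0109054
SE(ȳ_st) = √0.0109054 = 0.104429

SE(ȳ_st) ≈ 0.104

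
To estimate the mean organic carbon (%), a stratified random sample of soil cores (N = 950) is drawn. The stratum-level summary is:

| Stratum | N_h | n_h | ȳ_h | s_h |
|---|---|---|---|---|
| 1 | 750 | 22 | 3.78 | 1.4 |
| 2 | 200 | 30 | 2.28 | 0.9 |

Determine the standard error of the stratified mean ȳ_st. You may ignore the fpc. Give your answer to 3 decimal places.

V̂(ȳ_st) = Σ W_h² s_h²/n_h, with W_h = N_h/N and N = 950:
  stratum 1: (750/950)²·1.4²/22 = 0.0555276
  stratum 2: (200/950)²·0.9²/30 = 0.00119668
V̂(ȳ_st) = 0.0567243
SE(ȳ_st) = √0.0567243 = 0.238169

SE(ȳ_st) ≈ 0.238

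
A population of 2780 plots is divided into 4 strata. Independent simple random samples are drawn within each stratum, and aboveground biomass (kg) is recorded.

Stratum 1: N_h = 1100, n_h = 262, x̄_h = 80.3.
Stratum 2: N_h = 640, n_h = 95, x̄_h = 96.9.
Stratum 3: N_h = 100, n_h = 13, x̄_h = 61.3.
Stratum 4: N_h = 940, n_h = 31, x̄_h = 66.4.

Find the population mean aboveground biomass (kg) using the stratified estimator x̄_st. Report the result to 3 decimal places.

x̄_st ≈ 78.738

N = Σ N_h = 2780. Stratum weights W_h = N_h/N.
x̄_st = (1100·80.3 + 640·96.9 + 100·61.3 + 940·66.4) / 2780 = 78.73813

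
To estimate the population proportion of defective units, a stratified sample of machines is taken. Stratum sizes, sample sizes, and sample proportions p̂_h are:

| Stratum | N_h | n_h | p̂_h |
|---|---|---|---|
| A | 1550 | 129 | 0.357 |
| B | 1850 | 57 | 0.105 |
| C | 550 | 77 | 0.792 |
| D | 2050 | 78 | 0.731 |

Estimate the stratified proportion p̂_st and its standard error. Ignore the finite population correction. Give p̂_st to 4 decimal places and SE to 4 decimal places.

p̂_st ≈ 0.4470, SE ≈ 0.0244

N = 6000; stratum weights W_h = N_h/N.
p̂_st = Σ W_h p̂_h = (1550·0.357 + 1850·0.105 + 550·0.792 + 2050·0.731)/6000 = 0.44696
V̂(p̂_st) = Σ W_h² p̂_h(1−p̂_h)/(n_h−1):
  stratum A: (1550/6000)²·0.357·0.643/128 = 0.000119682
  stratum B: (1850/6000)²·0.105·0.895/56 = 0.000159538
  stratum C: (550/6000)²·0.792·0.208/76 = 1.82137e-05
  stratum D: (2050/6000)²·0.731·0.269/77 = 0.000298115
V̂(p̂_st) = 0.00059555; SE = √V̂ = 0.0244039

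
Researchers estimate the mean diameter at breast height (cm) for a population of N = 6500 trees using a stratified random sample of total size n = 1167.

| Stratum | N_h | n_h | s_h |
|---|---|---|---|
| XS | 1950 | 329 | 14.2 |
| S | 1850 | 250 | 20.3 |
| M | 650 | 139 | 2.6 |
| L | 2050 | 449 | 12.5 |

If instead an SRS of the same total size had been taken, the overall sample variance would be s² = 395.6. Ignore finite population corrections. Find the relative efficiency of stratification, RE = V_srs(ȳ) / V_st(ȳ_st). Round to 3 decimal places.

V̂(ȳ_st) = Σ W_h² s_h²/n_h, with W_h = N_h/N and N = 6500:
  stratum XS: (1950/6500)²·14.2²/329 = 0.0551599
  stratum S: (1850/6500)²·20.3²/250 = 0.133527
  stratum M: (650/6500)²·2.6²/139 = 0.000486331
  stratum L: (2050/6500)²·12.5²/449 = 0.0346142
V_st = 0.223787
V_srs = s²/n = 395.6/1167 = 0.338989
Relative efficiency = V_srs / V_st = 0.338989/0.223787 = 1.5148

RE ≈ 1.515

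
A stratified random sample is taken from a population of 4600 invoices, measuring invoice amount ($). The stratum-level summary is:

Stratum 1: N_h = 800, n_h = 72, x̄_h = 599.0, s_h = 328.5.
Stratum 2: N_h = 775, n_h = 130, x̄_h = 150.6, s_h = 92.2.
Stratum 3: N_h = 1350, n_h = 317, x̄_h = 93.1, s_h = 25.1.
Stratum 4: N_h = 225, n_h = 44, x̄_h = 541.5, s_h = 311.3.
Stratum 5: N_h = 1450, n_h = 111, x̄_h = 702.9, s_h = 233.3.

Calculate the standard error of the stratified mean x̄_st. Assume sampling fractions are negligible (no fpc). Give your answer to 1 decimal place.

V̂(x̄_st) = Σ W_h² s_h²/n_h, with W_h = N_h/N and N = 4600:
  stratum 1: (800/4600)²·328.5²/72 = 45.3318
  stratum 2: (775/4600)²·92.2²/130 = 1.85612
  stratum 3: (1350/4600)²·25.1²/317 = 0.171175
  stratum 4: (225/4600)²·311.3²/44 = 5.26932
  stratum 5: (1450/4600)²·233.3²/111 = 48.7222
V̂(x̄_st) = 101.351
SE(x̄_st) = √101.351 = 10.0673

SE(x̄_st) ≈ 10.1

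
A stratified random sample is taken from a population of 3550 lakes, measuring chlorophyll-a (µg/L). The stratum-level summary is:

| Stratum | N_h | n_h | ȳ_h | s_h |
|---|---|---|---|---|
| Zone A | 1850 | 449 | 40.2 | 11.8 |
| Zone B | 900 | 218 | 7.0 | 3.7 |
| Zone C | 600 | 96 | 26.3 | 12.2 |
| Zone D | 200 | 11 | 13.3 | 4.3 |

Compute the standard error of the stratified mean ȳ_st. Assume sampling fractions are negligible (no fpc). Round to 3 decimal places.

V̂(ȳ_st) = Σ W_h² s_h²/n_h, with W_h = N_h/N and N = 3550:
  stratum Zone A: (1850/3550)²·11.8²/449 = 0.0842179
  stratum Zone B: (900/3550)²·3.7²/218 = 0.00403622
  stratum Zone C: (600/3550)²·12.2²/96 = 0.0442888
  stratum Zone D: (200/3550)²·4.3²/11 = 0.00533516
V̂(ȳ_st) = 0.137878
SE(ȳ_st) = √0.137878 = 0.371319

SE(ȳ_st) ≈ 0.371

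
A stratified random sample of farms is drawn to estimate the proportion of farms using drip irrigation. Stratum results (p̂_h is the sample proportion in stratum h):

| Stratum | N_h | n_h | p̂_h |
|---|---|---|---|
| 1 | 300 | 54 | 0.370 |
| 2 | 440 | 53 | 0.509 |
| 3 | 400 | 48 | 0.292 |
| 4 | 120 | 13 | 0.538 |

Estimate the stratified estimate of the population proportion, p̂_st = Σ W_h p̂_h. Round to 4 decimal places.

N = 1260; stratum weights W_h = N_h/N.
p̂_st = Σ W_h p̂_h = (300·0.370 + 440·0.509 + 400·0.292 + 120·0.538)/1260 = 0.40978

p̂_st ≈ 0.4098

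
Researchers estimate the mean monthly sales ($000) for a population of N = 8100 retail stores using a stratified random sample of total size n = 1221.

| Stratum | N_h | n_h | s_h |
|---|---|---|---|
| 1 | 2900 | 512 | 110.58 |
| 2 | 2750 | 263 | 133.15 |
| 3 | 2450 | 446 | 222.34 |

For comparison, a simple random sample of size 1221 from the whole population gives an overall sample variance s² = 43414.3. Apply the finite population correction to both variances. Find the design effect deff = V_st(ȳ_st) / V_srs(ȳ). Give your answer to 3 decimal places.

deff ≈ 0.591

V̂(ȳ_st) = Σ W_h² (1 − n_h/N_h) s_h²/n_h, with W_h = N_h/N and N = 8100:
  stratum 1: (2900/8100)²·(1 − 512/2900)·110.58²/512 = 2.52084
  stratum 2: (2750/8100)²·(1 − 263/2750)·133.15²/263 = 7.02692
  stratum 3: (2450/8100)²·(1 − 446/2450)·222.34²/446 = 8.29457
V_st = 17.8423
V_srs = (1 − 1221/8100)·43414.3/1221 = 30.1966
deff = V_st / V_srs = 17.8423/30.1966 = 0.5909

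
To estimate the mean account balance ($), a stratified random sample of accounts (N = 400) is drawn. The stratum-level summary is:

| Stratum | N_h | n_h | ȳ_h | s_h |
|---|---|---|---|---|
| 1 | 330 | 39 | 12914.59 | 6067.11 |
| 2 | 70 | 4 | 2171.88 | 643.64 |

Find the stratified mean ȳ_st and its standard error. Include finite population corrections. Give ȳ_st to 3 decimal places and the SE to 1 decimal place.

ȳ_st = Σ W_h ȳ_h = (330·12914.59 + 70·2171.88)/400 = 11034.61575
V̂(ȳ_st) = Σ W_h² (1 − n_h/N_h) s_h²/n_h, with W_h = N_h/N and N = 400:
  stratum 1: (330/400)²·(1 − 39/330)·6067.11²/39 = 566482
  stratum 2: (70/400)²·(1 − 4/70)·643.64²/4 = 2990.53
V̂(ȳ_st) = 569472
SE(ȳ_st) = √569472 = 754.634

ȳ_st ≈ 11034.616, SE ≈ 754.6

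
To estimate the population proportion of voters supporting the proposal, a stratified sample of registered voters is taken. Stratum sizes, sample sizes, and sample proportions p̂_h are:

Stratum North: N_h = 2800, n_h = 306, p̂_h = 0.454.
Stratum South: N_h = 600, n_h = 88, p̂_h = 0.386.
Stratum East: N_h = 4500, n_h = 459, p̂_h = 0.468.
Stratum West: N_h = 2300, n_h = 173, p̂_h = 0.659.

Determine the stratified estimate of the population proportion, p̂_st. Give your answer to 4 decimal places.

N = 10200; stratum weights W_h = N_h/N.
p̂_st = Σ W_h p̂_h = (2800·0.454 + 600·0.386 + 4500·0.468 + 2300·0.659)/10200 = 0.50240

p̂_st ≈ 0.5024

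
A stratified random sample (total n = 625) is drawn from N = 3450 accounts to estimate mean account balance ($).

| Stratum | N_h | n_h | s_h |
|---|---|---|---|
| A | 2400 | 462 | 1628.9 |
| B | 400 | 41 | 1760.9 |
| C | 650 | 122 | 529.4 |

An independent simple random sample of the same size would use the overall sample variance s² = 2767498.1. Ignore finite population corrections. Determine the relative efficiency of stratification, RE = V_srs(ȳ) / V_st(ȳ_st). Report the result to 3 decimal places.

V̂(ȳ_st) = Σ W_h² s_h²/n_h, with W_h = N_h/N and N = 3450:
  stratum A: (2400/3450)²·1628.9²/462 = 2779.27
  stratum B: (400/3450)²·1760.9²/41 = 1016.64
  stratum C: (650/3450)²·529.4²/122 = 81.5449
V_st = 3877.46
V_srs = s²/n = 2767498.1/625 = 4428
Relative efficiency = V_srs / V_st = 4428/3877.46 = 1.1420

RE ≈ 1.142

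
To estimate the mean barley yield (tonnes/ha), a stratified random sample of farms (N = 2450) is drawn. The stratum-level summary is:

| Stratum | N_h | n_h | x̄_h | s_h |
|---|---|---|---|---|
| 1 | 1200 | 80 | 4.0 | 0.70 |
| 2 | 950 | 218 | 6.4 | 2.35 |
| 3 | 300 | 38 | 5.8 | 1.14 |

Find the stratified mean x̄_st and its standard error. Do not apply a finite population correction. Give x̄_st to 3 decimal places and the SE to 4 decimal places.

x̄_st ≈ 5.151, SE ≈ 0.0761

x̄_st = Σ W_h x̄_h = (1200·4.0 + 950·6.4 + 300·5.8)/2450 = 5.15102
V̂(x̄_st) = Σ W_h² s_h²/n_h, with W_h = N_h/N and N = 2450:
  stratum 1: (1200/2450)²·0.70²/80 = 0.00146939
  stratum 2: (950/2450)²·2.35²/218 = 0.00380885
  stratum 3: (300/2450)²·1.14²/38 = 0.000512786
V̂(x̄_st) = 0.00579103
SE(x̄_st) = √0.00579103 = 0.0760988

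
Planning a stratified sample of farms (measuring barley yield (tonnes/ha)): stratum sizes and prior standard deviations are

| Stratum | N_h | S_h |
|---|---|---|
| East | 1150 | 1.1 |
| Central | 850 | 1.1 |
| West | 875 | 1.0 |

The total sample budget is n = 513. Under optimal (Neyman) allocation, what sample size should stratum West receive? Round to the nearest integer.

146

Neyman allocation: n_h = n · N_h S_h / Σ N_i S_i, with n = 513.
  stratum East: N_h·S_h = 1150·1.1 = 1265.00
  stratum Central: N_h·S_h = 850·1.1 = 935.00
  stratum West: N_h·S_h = 875·1.0 = 875.00
Σ N_h S_h = 3075.00
n for stratum West = 513·875.00/3075.00 = 145.976 → 146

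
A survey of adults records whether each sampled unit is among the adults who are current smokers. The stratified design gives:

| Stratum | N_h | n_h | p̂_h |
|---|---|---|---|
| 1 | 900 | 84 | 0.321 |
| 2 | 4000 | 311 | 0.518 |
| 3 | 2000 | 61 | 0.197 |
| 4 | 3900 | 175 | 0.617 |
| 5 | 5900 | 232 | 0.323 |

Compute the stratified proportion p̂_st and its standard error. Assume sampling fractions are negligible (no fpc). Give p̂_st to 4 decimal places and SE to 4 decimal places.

p̂_st ≈ 0.4232, SE ≈ 0.0168

N = 16700; stratum weights W_h = N_h/N.
p̂_st = Σ W_h p̂_h = (900·0.321 + 4000·0.518 + 2000·0.197 + 3900·0.617 + 5900·0.323)/16700 = 0.42317
V̂(p̂_st) = Σ W_h² p̂_h(1−p̂_h)/(n_h−1):
  stratum 1: (900/16700)²·0.321·0.679/83 = 7.62691e-06
  stratum 2: (4000/16700)²·0.518·0.482/310 = 4.62064e-05
  stratum 3: (2000/16700)²·0.197·0.803/60 = 3.78144e-05
  stratum 4: (3900/16700)²·0.617·0.383/174 = 7.40681e-05
  stratum 5: (5900/16700)²·0.323·0.677/231 = 0.000118155
V̂(p̂_st) = 0.00028387; SE = √V̂ = 0.0168485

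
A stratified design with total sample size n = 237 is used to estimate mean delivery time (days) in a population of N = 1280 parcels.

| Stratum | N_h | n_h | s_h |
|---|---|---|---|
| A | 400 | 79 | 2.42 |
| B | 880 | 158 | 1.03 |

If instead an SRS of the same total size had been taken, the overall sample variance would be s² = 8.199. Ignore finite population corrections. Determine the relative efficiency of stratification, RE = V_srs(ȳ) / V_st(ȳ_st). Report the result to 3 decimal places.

RE ≈ 3.322

V̂(ȳ_st) = Σ W_h² s_h²/n_h, with W_h = N_h/N and N = 1280:
  stratum A: (400/1280)²·2.42²/79 = 0.00723942
  stratum B: (880/1280)²·1.03²/158 = 0.00317368
V_st = 0.0104131
V_srs = s²/n = 8.199/237 = 0.0345949
Relative efficiency = V_srs / V_st = 0.0345949/0.0104131 = 3.3223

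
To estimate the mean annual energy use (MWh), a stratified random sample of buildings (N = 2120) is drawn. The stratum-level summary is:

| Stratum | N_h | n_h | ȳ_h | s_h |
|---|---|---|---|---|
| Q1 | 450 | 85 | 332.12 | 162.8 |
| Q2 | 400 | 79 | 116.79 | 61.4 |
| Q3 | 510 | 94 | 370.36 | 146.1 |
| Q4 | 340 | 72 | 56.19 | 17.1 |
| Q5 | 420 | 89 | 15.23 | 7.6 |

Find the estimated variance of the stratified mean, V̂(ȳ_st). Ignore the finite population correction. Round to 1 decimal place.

V̂(ȳ_st) ≈ 29.0

V̂(ȳ_st) = Σ W_h² s_h²/n_h, with W_h = N_h/N and N = 2120:
  stratum Q1: (450/2120)²·162.8²/85 = 14.0489
  stratum Q2: (400/2120)²·61.4²/79 = 1.69886
  stratum Q3: (510/2120)²·146.1²/94 = 13.1414
  stratum Q4: (340/2120)²·17.1²/72 = 0.104459
  stratum Q5: (420/2120)²·7.6²/89 = 0.0254721
V̂(ȳ_st) = 29.0191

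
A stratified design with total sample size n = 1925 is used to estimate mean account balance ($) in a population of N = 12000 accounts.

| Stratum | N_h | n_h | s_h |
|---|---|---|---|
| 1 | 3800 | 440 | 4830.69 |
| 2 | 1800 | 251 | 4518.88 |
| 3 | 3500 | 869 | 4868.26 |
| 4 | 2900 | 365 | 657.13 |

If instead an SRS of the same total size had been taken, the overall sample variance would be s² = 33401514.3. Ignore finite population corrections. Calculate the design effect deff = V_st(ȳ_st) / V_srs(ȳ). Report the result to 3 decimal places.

deff ≈ 0.550

V̂(ȳ_st) = Σ W_h² s_h²/n_h, with W_h = N_h/N and N = 12000:
  stratum 1: (3800/12000)²·4830.69²/440 = 5318.27
  stratum 2: (1800/12000)²·4518.88²/251 = 1830.5
  stratum 3: (3500/12000)²·4868.26²/869 = 2320.07
  stratum 4: (2900/12000)²·657.13²/365 = 69.0945
V_st = 9537.94
V_srs = s²/n = 33401514.3/1925 = 17351.4
deff = V_st / V_srs = 9537.94/17351.4 = 0.5497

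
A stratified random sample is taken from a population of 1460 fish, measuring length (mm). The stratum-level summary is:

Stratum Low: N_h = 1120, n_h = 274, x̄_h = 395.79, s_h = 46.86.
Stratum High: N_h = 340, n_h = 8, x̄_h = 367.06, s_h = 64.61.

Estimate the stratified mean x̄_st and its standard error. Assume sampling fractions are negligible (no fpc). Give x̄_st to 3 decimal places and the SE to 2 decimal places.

x̄_st ≈ 389.099, SE ≈ 5.75

x̄_st = Σ W_h x̄_h = (1120·395.79 + 340·367.06)/1460 = 389.09945
V̂(x̄_st) = Σ W_h² s_h²/n_h, with W_h = N_h/N and N = 1460:
  stratum Low: (1120/1460)²·46.86²/274 = 4.71611
  stratum High: (340/1460)²·64.61²/8 = 28.2984
V̂(x̄_st) = 33.0145
SE(x̄_st) = √33.0145 = 5.74582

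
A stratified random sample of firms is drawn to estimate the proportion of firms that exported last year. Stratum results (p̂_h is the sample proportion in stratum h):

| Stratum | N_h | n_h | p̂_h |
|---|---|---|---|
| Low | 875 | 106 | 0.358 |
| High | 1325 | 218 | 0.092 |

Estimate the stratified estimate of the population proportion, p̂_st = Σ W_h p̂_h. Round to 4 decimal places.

N = 2200; stratum weights W_h = N_h/N.
p̂_st = Σ W_h p̂_h = (875·0.358 + 1325·0.092)/2200 = 0.19780

p̂_st ≈ 0.1978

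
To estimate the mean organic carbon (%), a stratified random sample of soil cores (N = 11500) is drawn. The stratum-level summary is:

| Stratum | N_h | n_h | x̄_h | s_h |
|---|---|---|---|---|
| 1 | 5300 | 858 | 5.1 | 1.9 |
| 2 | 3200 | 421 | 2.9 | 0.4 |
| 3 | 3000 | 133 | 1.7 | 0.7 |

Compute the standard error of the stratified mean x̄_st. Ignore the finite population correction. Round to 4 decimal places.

V̂(x̄_st) = Σ W_h² s_h²/n_h, with W_h = N_h/N and N = 11500:
  stratum 1: (5300/11500)²·1.9²/858 = 0.000893668
  stratum 2: (3200/11500)²·0.4²/421 = 2.94267e-05
  stratum 3: (3000/11500)²·0.7²/133 = 0.000250721
V̂(x̄_st) = 0.00117382
SE(x̄_st) = √0.00117382 = 0.034261

SE(x̄_st) ≈ 0.0343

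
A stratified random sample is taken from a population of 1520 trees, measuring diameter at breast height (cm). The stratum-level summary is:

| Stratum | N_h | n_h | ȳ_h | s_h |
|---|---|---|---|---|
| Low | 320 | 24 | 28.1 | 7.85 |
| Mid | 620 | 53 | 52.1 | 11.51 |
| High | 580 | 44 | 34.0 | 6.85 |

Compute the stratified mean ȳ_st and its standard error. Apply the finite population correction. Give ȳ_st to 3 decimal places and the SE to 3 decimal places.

ȳ_st = Σ W_h ȳ_h = (320·28.1 + 620·52.1 + 580·34.0)/1520 = 40.14079
V̂(ȳ_st) = Σ W_h² (1 − n_h/N_h) s_h²/n_h, with W_h = N_h/N and N = 1520:
  stratum Low: (320/1520)²·(1 − 24/320)·7.85²/24 = 0.105265
  stratum Mid: (620/1520)²·(1 − 53/620)·11.51²/53 = 0.380332
  stratum High: (580/1520)²·(1 − 44/580)·6.85²/44 = 0.143494
V̂(ȳ_st) = 0.62909
SE(ȳ_st) = √0.62909 = 0.793152

ȳ_st ≈ 40.141, SE ≈ 0.793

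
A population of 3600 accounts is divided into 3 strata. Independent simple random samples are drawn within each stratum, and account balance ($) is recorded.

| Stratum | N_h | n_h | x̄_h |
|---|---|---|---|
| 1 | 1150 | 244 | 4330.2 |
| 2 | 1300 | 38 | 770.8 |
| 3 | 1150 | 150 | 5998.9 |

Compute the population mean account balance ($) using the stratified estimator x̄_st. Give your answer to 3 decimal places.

x̄_st ≈ 3577.918

N = Σ N_h = 3600. Stratum weights W_h = N_h/N.
x̄_st = (1150·4330.2 + 1300·770.8 + 1150·5998.9) / 3600 = 3577.91806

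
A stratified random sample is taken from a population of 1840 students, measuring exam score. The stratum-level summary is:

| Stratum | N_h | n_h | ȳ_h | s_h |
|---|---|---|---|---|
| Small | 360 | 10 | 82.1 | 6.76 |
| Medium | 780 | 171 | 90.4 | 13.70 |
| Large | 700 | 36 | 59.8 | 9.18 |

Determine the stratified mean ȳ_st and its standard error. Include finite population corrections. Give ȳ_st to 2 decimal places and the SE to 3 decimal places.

ȳ_st = Σ W_h ȳ_h = (360·82.1 + 780·90.4 + 700·59.8)/1840 = 77.13478
V̂(ȳ_st) = Σ W_h² (1 − n_h/N_h) s_h²/n_h, with W_h = N_h/N and N = 1840:
  stratum Small: (360/1840)²·(1 − 10/360)·6.76²/10 = 0.17007
  stratum Medium: (780/1840)²·(1 − 171/780)·13.70²/171 = 0.154
  stratum Large: (700/1840)²·(1 − 36/700)·9.18²/36 = 0.321376
V̂(ȳ_st) = 0.645446
SE(ȳ_st) = √0.645446 = 0.803397

ȳ_st ≈ 77.13, SE ≈ 0.803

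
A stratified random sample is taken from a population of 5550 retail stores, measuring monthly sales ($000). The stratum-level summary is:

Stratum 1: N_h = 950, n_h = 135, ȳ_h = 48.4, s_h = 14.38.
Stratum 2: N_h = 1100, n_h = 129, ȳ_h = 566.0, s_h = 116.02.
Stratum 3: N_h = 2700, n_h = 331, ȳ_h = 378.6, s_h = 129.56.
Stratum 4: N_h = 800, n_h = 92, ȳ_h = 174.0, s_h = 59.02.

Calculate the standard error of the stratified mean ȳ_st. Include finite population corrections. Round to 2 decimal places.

SE(ȳ_st) ≈ 3.86

V̂(ȳ_st) = Σ W_h² (1 − n_h/N_h) s_h²/n_h, with W_h = N_h/N and N = 5550:
  stratum 1: (950/5550)²·(1 − 135/950)·14.38²/135 = 0.0385016
  stratum 2: (1100/5550)²·(1 − 129/1100)·116.02²/129 = 3.61828
  stratum 3: (2700/5550)²·(1 − 331/2700)·129.56²/331 = 10.5307
  stratum 4: (800/5550)²·(1 − 92/800)·59.02²/92 = 0.696222
V̂(ȳ_st) = 14.8837
SE(ȳ_st) = √14.8837 = 3.85794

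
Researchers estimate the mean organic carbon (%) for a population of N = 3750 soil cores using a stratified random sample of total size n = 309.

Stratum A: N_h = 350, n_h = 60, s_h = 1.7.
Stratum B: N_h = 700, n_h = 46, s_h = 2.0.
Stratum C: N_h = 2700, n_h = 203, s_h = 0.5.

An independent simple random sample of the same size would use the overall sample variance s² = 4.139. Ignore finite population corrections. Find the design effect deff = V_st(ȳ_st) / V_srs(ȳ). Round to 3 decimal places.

V̂(ȳ_st) = Σ W_h² s_h²/n_h, with W_h = N_h/N and N = 3750:
  stratum A: (350/3750)²·1.7²/60 = 0.000419585
  stratum B: (700/3750)²·2.0²/46 = 0.00302995
  stratum C: (2700/3750)²·0.5²/203 = 0.000638424
V_st = 0.00408796
V_srs = s²/n = 4.139/309 = 0.0133948
deff = V_st / V_srs = 0.00408796/0.0133948 = 0.3052

deff ≈ 0.305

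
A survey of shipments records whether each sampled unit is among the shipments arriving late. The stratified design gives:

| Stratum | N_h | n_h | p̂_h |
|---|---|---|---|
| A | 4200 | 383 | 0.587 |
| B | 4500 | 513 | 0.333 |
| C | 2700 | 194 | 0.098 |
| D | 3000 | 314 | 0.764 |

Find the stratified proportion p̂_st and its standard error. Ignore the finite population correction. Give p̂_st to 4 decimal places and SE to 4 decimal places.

N = 14400; stratum weights W_h = N_h/N.
p̂_st = Σ W_h p̂_h = (4200·0.587 + 4500·0.333 + 2700·0.098 + 3000·0.764)/14400 = 0.45281
V̂(p̂_st) = Σ W_h² p̂_h(1−p̂_h)/(n_h−1):
  stratum A: (4200/14400)²·0.587·0.413/382 = 5.39881e-05
  stratum B: (4500/14400)²·0.333·0.667/512 = 4.23643e-05
  stratum C: (2700/14400)²·0.098·0.902/193 = 1.61019e-05
  stratum D: (3000/14400)²·0.764·0.236/313 = 2.50022e-05
V̂(p̂_st) = 0.000137457; SE = √V̂ = 0.0117242

p̂_st ≈ 0.4528, SE ≈ 0.0117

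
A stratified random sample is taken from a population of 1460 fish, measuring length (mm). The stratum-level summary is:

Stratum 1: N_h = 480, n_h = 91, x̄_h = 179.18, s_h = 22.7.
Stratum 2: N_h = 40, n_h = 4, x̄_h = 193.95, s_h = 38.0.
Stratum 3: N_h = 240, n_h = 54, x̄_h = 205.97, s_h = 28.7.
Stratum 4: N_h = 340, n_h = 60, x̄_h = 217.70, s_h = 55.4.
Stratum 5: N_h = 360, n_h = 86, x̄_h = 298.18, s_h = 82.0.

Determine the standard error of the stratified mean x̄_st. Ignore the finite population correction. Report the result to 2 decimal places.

V̂(x̄_st) = Σ W_h² s_h²/n_h, with W_h = N_h/N and N = 1460:
  stratum 1: (480/1460)²·22.7²/91 = 0.61205
  stratum 2: (40/1460)²·38.0²/4 = 0.27097
  stratum 3: (240/1460)²·28.7²/54 = 0.41218
  stratum 4: (340/1460)²·55.4²/60 = 2.77409
  stratum 5: (360/1460)²·82.0²/86 = 4.75366
V̂(x̄_st) = 8.82295
SE(x̄_st) = √8.82295 = 2.97035

SE(x̄_st) ≈ 2.97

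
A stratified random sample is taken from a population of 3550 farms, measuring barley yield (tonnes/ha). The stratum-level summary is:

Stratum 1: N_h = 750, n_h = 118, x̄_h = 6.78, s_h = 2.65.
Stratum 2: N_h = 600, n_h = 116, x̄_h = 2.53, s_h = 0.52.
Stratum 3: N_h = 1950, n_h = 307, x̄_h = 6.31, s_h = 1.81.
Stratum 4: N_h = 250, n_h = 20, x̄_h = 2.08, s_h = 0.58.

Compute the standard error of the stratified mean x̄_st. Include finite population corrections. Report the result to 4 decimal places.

SE(x̄_st) ≈ 0.0713

V̂(x̄_st) = Σ W_h² (1 − n_h/N_h) s_h²/n_h, with W_h = N_h/N and N = 3550:
  stratum 1: (750/3550)²·(1 − 118/750)·2.65²/118 = 0.00223837
  stratum 2: (600/3550)²·(1 − 116/600)·0.52²/116 = 5.37141e-05
  stratum 3: (1950/3550)²·(1 − 307/1950)·1.81²/307 = 0.0027129
  stratum 4: (250/3550)²·(1 − 20/250)·0.58²/20 = 7.67427e-05
V̂(x̄_st) = 0.00508173
SE(x̄_st) = √0.00508173 = 0.0712862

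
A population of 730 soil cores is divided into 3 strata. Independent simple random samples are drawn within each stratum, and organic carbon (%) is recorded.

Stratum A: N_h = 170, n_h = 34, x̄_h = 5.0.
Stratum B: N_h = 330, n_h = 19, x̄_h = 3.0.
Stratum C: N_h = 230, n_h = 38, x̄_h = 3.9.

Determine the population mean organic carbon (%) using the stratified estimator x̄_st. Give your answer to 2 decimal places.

x̄_st ≈ 3.75

N = Σ N_h = 730. Stratum weights W_h = N_h/N.
x̄_st = (170·5.0 + 330·3.0 + 230·3.9) / 730 = 3.7493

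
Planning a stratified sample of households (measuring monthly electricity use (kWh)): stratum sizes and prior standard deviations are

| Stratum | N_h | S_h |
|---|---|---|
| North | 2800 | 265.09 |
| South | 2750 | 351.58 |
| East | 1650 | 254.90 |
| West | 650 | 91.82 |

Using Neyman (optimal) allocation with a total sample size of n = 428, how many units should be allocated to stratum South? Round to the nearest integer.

189

Neyman allocation: n_h = n · N_h S_h / Σ N_i S_i, with n = 428.
  stratum North: N_h·S_h = 2800·265.09 = 742252.00
  stratum South: N_h·S_h = 2750·351.58 = 966845.00
  stratum East: N_h·S_h = 1650·254.90 = 420585.00
  stratum West: N_h·S_h = 650·91.82 = 59683.00
Σ N_h S_h = 2189365.00
n for stratum South = 428·966845.00/2189365.00 = 189.009 → 189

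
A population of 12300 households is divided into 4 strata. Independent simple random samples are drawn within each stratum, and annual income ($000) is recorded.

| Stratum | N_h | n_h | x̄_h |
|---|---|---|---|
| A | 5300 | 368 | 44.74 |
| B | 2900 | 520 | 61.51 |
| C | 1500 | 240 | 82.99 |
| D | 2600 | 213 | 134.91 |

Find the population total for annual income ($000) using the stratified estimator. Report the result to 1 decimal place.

τ̂_st = Σ N_h x̄_h = 5300·44.74 + 2900·61.51 + 1500·82.99 + 2600·134.91 = 890752.0

τ̂_st ≈ 890752.0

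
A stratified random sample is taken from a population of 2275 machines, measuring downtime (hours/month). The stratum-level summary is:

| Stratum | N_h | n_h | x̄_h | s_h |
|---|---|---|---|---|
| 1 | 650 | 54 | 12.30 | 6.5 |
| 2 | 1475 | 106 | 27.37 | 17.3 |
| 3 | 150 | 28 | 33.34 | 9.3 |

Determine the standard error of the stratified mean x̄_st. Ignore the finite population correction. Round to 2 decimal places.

SE(x̄_st) ≈ 1.12

V̂(x̄_st) = Σ W_h² s_h²/n_h, with W_h = N_h/N and N = 2275:
  stratum 1: (650/2275)²·6.5²/54 = 0.06387
  stratum 2: (1475/2275)²·17.3²/106 = 1.18688
  stratum 3: (150/2275)²·9.3²/28 = 0.0134285
V̂(x̄_st) = 1.26418
SE(x̄_st) = √1.26418 = 1.12436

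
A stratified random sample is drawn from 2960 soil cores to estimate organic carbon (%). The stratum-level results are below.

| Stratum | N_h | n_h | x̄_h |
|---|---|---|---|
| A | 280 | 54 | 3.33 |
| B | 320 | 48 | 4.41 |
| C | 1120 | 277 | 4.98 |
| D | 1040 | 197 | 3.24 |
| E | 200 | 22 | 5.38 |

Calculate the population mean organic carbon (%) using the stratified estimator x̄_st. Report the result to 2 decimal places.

N = Σ N_h = 2960. Stratum weights W_h = N_h/N.
x̄_st = (280·3.33 + 320·4.41 + 1120·4.98 + 1040·3.24 + 200·5.38) / 2960 = 4.1780

x̄_st ≈ 4.18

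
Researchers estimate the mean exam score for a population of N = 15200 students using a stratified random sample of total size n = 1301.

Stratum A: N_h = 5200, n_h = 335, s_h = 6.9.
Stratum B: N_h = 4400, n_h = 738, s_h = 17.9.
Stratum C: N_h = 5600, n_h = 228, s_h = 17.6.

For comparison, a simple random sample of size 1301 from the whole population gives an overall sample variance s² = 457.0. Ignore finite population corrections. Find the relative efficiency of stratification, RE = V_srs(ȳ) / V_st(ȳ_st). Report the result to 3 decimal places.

RE ≈ 1.480

V̂(ȳ_st) = Σ W_h² s_h²/n_h, with W_h = N_h/N and N = 15200:
  stratum A: (5200/15200)²·6.9²/335 = 0.0166331
  stratum B: (4400/15200)²·17.9²/738 = 0.0363804
  stratum C: (5600/15200)²·17.6²/228 = 0.184408
V_st = 0.237421
V_srs = s²/n = 457.0/1301 = 0.351268
Relative efficiency = V_srs / V_st = 0.351268/0.237421 = 1.4795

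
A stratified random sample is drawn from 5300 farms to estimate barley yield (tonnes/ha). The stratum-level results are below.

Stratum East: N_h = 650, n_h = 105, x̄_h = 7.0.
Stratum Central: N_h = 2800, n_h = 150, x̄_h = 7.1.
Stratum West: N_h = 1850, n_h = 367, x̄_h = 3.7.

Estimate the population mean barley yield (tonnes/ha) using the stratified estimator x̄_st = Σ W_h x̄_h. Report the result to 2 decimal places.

N = Σ N_h = 5300. Stratum weights W_h = N_h/N.
x̄_st = (650·7.0 + 2800·7.1 + 1850·3.7) / 5300 = 5.9009

x̄_st ≈ 5.90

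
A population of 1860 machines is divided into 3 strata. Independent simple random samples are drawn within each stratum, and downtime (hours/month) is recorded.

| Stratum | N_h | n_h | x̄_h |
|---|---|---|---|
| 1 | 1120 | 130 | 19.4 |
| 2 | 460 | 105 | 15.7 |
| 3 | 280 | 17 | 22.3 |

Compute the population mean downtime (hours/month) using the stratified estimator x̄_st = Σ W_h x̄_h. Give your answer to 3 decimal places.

x̄_st ≈ 18.922

N = Σ N_h = 1860. Stratum weights W_h = N_h/N.
x̄_st = (1120·19.4 + 460·15.7 + 280·22.3) / 1860 = 18.92151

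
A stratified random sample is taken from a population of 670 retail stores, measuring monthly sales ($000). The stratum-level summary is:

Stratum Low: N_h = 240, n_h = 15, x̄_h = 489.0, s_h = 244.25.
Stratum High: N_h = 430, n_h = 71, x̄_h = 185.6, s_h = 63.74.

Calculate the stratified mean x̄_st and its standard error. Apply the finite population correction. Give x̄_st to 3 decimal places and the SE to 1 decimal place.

x̄_st ≈ 294.281, SE ≈ 22.3

x̄_st = Σ W_h x̄_h = (240·489.0 + 430·185.6)/670 = 294.28060
V̂(x̄_st) = Σ W_h² (1 − n_h/N_h) s_h²/n_h, with W_h = N_h/N and N = 670:
  stratum Low: (240/670)²·(1 − 15/240)·244.25²/15 = 478.434
  stratum High: (430/670)²·(1 − 71/430)·63.74²/71 = 19.6779
V̂(x̄_st) = 498.112
SE(x̄_st) = √498.112 = 22.3184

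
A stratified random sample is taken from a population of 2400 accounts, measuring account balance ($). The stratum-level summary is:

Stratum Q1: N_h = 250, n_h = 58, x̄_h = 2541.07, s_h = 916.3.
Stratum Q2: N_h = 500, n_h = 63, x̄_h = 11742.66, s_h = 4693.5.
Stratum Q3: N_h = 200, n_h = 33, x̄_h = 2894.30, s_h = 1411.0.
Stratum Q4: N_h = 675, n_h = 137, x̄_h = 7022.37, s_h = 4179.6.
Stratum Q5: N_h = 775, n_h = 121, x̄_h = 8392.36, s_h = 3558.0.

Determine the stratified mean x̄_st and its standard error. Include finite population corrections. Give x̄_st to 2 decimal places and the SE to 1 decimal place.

x̄_st ≈ 7637.35, SE ≈ 176.0

x̄_st = Σ W_h x̄_h = (250·2541.07 + 500·11742.66 + 200·2894.30 + 675·7022.37 + 775·8392.36)/2400 = 7637.34844
V̂(x̄_st) = Σ W_h² (1 − n_h/N_h) s_h²/n_h, with W_h = N_h/N and N = 2400:
  stratum Q1: (250/2400)²·(1 − 58/250)·916.3²/58 = 120.633
  stratum Q2: (500/2400)²·(1 − 63/500)·4693.5²/63 = 13264.2
  stratum Q3: (200/2400)²·(1 − 33/200)·1411.0²/33 = 349.836
  stratum Q4: (675/2400)²·(1 − 137/675)·4179.6²/137 = 8039.19
  stratum Q5: (775/2400)²·(1 − 121/775)·3558.0²/121 = 9206.27
V̂(x̄_st) = 30980.2
SE(x̄_st) = √30980.2 = 176.012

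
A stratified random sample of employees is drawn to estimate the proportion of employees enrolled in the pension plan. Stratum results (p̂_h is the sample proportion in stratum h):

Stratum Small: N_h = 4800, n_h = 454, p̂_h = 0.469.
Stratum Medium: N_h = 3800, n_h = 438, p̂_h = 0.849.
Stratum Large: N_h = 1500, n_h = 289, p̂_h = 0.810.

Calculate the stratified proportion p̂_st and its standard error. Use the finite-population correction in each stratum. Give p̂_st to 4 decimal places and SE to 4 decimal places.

p̂_st ≈ 0.6626, SE ≈ 0.0126

N = 10100; stratum weights W_h = N_h/N.
p̂_st = Σ W_h p̂_h = (4800·0.469 + 3800·0.849 + 1500·0.810)/10100 = 0.66261
V̂(p̂_st) = Σ W_h² (1 − n_h/N_h) p̂_h(1−p̂_h)/(n_h−1):
  stratum Small: (4800/10100)²·(1 − 454/4800)·0.469·0.531/453 = 0.000112424
  stratum Medium: (3800/10100)²·(1 − 438/3800)·0.849·0.151/437 = 3.67402e-05
  stratum Large: (1500/10100)²·(1 − 289/1500)·0.810·0.190/288 = 9.51566e-06
V̂(p̂_st) = 0.000158679; SE = √V̂ = 0.0125968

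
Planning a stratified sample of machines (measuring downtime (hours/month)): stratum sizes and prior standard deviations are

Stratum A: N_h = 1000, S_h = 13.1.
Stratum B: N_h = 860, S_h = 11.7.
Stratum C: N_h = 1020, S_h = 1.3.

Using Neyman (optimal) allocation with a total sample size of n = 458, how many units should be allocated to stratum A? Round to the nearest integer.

245

Neyman allocation: n_h = n · N_h S_h / Σ N_i S_i, with n = 458.
  stratum A: N_h·S_h = 1000·13.1 = 13100.00
  stratum B: N_h·S_h = 860·11.7 = 10062.00
  stratum C: N_h·S_h = 1020·1.3 = 1326.00
Σ N_h S_h = 24488.00
n for stratum A = 458·13100.00/24488.00 = 245.010 → 245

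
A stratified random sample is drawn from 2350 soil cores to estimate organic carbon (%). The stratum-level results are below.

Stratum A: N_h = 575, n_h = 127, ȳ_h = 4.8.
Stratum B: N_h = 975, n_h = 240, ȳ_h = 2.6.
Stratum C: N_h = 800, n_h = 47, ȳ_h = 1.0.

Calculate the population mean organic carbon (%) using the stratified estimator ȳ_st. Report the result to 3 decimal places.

ȳ_st ≈ 2.594

N = Σ N_h = 2350. Stratum weights W_h = N_h/N.
ȳ_st = (575·4.8 + 975·2.6 + 800·1.0) / 2350 = 2.59362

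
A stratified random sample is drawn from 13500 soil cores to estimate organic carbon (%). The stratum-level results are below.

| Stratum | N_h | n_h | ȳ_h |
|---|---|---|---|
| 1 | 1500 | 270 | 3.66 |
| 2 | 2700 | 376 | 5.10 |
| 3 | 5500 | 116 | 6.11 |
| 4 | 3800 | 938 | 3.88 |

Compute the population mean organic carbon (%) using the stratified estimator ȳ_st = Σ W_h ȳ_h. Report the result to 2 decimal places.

ȳ_st ≈ 5.01

N = Σ N_h = 13500. Stratum weights W_h = N_h/N.
ȳ_st = (1500·3.66 + 2700·5.10 + 5500·6.11 + 3800·3.88) / 13500 = 5.0081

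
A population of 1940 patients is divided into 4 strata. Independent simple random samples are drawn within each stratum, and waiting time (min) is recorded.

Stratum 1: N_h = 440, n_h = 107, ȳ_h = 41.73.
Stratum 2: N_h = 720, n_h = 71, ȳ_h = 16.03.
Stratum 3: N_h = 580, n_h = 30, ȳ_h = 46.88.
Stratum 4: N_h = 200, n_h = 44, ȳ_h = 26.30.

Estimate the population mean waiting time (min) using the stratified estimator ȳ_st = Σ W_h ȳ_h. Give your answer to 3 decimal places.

N = Σ N_h = 1940. Stratum weights W_h = N_h/N.
ȳ_st = (440·41.73 + 720·16.03 + 580·46.88 + 200·26.30) / 1940 = 32.14082

ȳ_st ≈ 32.141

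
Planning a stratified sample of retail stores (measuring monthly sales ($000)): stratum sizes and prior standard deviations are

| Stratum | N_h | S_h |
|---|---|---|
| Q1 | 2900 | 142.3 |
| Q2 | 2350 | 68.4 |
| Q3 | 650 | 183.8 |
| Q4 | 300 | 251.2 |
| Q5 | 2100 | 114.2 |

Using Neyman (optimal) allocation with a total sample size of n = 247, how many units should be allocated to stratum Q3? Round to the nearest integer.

Neyman allocation: n_h = n · N_h S_h / Σ N_i S_i, with n = 247.
  stratum Q1: N_h·S_h = 2900·142.3 = 412670.00
  stratum Q2: N_h·S_h = 2350·68.4 = 160740.00
  stratum Q3: N_h·S_h = 650·183.8 = 119470.00
  stratum Q4: N_h·S_h = 300·251.2 = 75360.00
  stratum Q5: N_h·S_h = 2100·114.2 = 239820.00
Σ N_h S_h = 1008060.00
n for stratum Q3 = 247·119470.00/1008060.00 = 29.273 → 29

29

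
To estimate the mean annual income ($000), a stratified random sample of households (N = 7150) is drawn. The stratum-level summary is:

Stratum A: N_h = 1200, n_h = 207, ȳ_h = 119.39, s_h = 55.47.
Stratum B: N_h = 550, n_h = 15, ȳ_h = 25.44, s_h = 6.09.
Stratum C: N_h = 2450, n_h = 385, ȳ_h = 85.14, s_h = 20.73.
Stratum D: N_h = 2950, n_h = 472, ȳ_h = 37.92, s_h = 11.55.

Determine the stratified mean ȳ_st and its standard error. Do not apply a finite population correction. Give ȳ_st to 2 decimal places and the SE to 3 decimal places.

ȳ_st = Σ W_h ȳ_h = (1200·119.39 + 550·25.44 + 2450·85.14 + 2950·37.92)/7150 = 66.81357
V̂(ȳ_st) = Σ W_h² s_h²/n_h, with W_h = N_h/N and N = 7150:
  stratum A: (1200/7150)²·55.47²/207 = 0.418694
  stratum B: (550/7150)²·6.09²/15 = 0.0146304
  stratum C: (2450/7150)²·20.73²/385 = 0.131056
  stratum D: (2950/7150)²·11.55²/472 = 0.0481121
V̂(ȳ_st) = 0.612492
SE(ȳ_st) = √0.612492 = 0.782619

ȳ_st ≈ 66.81, SE ≈ 0.783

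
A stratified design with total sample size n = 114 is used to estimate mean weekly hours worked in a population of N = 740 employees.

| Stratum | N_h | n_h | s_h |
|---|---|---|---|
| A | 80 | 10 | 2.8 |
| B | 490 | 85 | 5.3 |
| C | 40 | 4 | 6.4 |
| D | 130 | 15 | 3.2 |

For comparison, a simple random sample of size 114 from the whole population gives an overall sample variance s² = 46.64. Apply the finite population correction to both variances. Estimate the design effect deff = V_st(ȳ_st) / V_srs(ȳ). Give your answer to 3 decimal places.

deff ≈ 0.501

V̂(ȳ_st) = Σ W_h² (1 − n_h/N_h) s_h²/n_h, with W_h = N_h/N and N = 740:
  stratum A: (80/740)²·(1 − 10/80)·2.8²/10 = 0.00801753
  stratum B: (490/740)²·(1 − 85/490)·5.3²/85 = 0.119762
  stratum C: (40/740)²·(1 − 4/40)·6.4²/4 = 0.0269277
  stratum D: (130/740)²·(1 − 15/130)·3.2²/15 = 0.0186374
V_st = 0.173345
V_srs = (1 − 114/740)·46.64/114 = 0.346096
deff = V_st / V_srs = 0.173345/0.346096 = 0.5009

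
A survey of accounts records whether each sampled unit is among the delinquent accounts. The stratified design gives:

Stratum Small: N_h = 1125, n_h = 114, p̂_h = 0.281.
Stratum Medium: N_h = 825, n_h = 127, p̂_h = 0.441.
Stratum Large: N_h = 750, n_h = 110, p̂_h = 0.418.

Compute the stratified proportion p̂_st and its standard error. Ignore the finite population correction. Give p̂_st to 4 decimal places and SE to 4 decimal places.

N = 2700; stratum weights W_h = N_h/N.
p̂_st = Σ W_h p̂_h = (1125·0.281 + 825·0.441 + 750·0.418)/2700 = 0.36794
V̂(p̂_st) = Σ W_h² p̂_h(1−p̂_h)/(n_h−1):
  stratum Small: (1125/2700)²·0.281·0.719/113 = 0.000310409
  stratum Medium: (825/2700)²·0.441·0.559/126 = 0.000182667
  stratum Large: (750/2700)²·0.418·0.582/109 = 0.000172214
V̂(p̂_st) = 0.00066529; SE = √V̂ = 0.0257932

p̂_st ≈ 0.3679, SE ≈ 0.0258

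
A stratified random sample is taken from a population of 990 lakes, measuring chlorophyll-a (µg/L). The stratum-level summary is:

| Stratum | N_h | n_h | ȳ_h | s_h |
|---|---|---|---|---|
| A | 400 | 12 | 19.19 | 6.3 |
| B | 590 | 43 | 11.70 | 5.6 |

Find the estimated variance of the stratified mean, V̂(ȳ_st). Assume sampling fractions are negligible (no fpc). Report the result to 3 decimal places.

V̂(ȳ_st) ≈ 0.799

V̂(ȳ_st) = Σ W_h² s_h²/n_h, with W_h = N_h/N and N = 990:
  stratum A: (400/990)²·6.3²/12 = 0.539945
  stratum B: (590/990)²·5.6²/43 = 0.259025
V̂(ȳ_st) = 0.79897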